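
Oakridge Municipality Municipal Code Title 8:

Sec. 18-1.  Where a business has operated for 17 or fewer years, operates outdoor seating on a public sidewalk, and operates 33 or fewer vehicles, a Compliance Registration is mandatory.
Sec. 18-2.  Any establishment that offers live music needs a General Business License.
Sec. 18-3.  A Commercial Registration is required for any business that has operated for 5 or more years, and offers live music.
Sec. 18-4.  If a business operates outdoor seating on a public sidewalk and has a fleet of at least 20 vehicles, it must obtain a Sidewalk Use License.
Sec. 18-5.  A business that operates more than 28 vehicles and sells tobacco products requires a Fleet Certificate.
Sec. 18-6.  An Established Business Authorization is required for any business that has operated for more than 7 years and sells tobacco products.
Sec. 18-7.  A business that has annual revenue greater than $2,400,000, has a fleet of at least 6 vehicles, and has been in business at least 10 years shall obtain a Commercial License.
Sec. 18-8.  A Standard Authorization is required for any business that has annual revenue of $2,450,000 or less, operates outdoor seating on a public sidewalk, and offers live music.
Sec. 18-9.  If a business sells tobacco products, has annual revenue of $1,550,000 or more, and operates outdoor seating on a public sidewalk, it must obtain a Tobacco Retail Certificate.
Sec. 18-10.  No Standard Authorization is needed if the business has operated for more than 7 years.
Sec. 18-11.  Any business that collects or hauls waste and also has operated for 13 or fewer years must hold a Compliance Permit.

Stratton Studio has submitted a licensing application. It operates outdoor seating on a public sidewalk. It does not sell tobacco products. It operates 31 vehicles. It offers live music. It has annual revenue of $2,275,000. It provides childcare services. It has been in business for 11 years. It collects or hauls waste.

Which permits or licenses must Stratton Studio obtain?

Commercial Registration, Compliance Permit, Compliance Registration, General Business License, Sidewalk Use License

Sec. 18-1. years in business 11 ≤ 17; operates outdoor seating on a public sidewalk; vehicles 31 ≤ 33 → Compliance Registration required.
Sec. 18-2. offers live music → General Business License required.
Sec. 18-3. years in business 11 ≥ 5; offers live music → Commercial Registration required.
Sec. 18-4. operates outdoor seating on a public sidewalk; vehicles 31 ≥ 20 → Sidewalk Use License required.
Sec. 18-5. vehicles 31 > 28; does not sell tobacco products → Fleet Certificate not required.
Sec. 18-6. years in business 11 > 7; does not sell tobacco products → Established Business Authorization not required.
Sec. 18-7. revenue $2,275,000 ≤ $2,400,000; vehicles 31 ≥ 6; years in business 11 ≥ 10 → Commercial License not required.
Sec. 18-8. revenue $2,275,000 ≤ $2,450,000; operates outdoor seating on a public sidewalk; offers live music → Standard Authorization required.
Sec. 18-9. does not sell tobacco products; revenue $2,275,000 ≥ $1,550,000; operates outdoor seating on a public sidewalk → Tobacco Retail Certificate not required.
Sec. 18-10. years in business 11 > 7 → exempt from Standard Authorization.
Sec. 18-11. collects or hauls waste; years in business 11 ≤ 13 → Compliance Permit required.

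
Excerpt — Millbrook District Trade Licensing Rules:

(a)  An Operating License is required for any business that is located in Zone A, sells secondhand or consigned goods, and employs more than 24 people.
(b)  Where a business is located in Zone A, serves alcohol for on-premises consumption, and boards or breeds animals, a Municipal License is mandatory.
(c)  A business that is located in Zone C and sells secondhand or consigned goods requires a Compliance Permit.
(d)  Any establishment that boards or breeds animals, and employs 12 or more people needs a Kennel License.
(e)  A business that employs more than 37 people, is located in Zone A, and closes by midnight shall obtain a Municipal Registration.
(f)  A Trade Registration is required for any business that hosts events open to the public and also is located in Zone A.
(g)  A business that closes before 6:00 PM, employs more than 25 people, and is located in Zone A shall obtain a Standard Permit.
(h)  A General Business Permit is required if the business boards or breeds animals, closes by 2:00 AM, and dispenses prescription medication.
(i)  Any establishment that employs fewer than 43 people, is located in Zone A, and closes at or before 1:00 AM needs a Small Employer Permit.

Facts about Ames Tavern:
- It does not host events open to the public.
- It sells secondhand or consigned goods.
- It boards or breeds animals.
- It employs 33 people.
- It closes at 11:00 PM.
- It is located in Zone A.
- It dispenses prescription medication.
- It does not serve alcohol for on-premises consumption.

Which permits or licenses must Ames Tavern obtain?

General Business Permit, Kennel License, Operating License, Small Employer Permit

(a) is located in Zone A; sells secondhand or consigned goods; employees 33 > 24 → Operating License required.
(b) is located in Zone A; does not serve alcohol for on-premises consumption; boards or breeds animals → Municipal License not required.
(c) is located in Zone A (not: is located in Zone C); sells secondhand or consigned goods → Compliance Permit not required.
(d) boards or breeds animals; employees 33 ≥ 12 → Kennel License required.
(e) employees 33 ≤ 37; is located in Zone A; closes 11:00 PM, at/before midnight → Municipal Registration not required.
(f) does not host events open to the public; is located in Zone A → Trade Registration not required.
(g) closes 11:00 PM, after 6:00 PM; employees 33 > 25; is located in Zone A → Standard Permit not required.
(h) boards or breeds animals; closes 11:00 PM, at/before 2:00 AM; dispenses prescription medication → General Business Permit required.
(i) employees 33 < 43; is located in Zone A; closes 11:00 PM, at/before 1:00 AM → Small Employer Permit required.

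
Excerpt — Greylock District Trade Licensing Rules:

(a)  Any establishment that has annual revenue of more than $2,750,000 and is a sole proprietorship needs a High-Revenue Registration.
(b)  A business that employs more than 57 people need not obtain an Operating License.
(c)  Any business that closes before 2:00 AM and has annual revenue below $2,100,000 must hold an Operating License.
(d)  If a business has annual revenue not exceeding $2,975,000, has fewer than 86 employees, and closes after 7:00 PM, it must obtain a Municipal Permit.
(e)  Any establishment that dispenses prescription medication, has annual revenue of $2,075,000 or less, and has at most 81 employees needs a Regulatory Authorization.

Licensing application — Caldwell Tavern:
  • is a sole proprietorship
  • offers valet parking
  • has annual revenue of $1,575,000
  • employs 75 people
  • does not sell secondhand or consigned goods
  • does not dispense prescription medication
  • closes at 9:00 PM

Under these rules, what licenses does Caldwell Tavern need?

Municipal Permit

(a) revenue $1,575,000 ≤ $2,750,000; is a sole proprietorship → High-Revenue Registration not required.
(b) employees 75 > 57 → exempt from Operating License.
(c) closes 9:00 PM, at/before 2:00 AM; revenue $1,575,000 < $2,100,000 → Operating License required.
(d) revenue $1,575,000 ≤ $2,975,000; employees 75 < 86; closes 9:00 PM, after 7:00 PM → Municipal Permit required.
(e) does not dispense prescription medication; revenue $1,575,000 ≤ $2,075,000; employees 75 ≤ 81 → Regulatory Authorization not required.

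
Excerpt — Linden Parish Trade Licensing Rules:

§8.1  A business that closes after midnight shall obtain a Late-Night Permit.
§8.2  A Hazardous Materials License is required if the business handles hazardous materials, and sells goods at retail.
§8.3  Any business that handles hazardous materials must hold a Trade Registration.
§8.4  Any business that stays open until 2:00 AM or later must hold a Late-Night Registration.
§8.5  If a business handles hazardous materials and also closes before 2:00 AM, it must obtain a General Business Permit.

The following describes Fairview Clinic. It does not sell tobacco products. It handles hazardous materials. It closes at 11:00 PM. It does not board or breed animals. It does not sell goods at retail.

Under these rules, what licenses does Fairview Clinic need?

§8.1 closes 11:00 PM, at/before midnight → Late-Night Permit not required.
§8.2 handles hazardous materials; does not sell goods at retail → Hazardous Materials License not required.
§8.3 handles hazardous materials → Trade Registration required.
§8.4 closes 11:00 PM, at/before 2:00 AM → Late-Night Registration not required.
§8.5 handles hazardous materials; closes 11:00 PM, at/before 2:00 AM → General Business Permit required.

General Business Permit, Trade Registration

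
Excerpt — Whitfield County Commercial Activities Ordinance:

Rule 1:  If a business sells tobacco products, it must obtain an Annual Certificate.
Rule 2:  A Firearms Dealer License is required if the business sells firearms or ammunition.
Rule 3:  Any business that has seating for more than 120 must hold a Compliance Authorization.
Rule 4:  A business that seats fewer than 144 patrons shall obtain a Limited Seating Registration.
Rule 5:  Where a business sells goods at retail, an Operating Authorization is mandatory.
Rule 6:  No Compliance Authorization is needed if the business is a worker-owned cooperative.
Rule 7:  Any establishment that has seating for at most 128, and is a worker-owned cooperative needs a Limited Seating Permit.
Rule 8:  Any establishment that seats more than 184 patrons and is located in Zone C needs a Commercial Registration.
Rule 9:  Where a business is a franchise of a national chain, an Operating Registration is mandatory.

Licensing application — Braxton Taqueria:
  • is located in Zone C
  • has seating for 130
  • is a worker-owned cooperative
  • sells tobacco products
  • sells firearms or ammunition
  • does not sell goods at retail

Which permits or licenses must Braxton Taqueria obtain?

Annual Certificate, Firearms Dealer License, Limited Seating Registration

Rule 1: sells tobacco products → Annual Certificate required.
Rule 2: sells firearms or ammunition → Firearms Dealer License required.
Rule 3: seating 130 > 120 → Compliance Authorization required.
Rule 4: seating 130 < 144 → Limited Seating Registration required.
Rule 5: does not sell goods at retail → Operating Authorization not required.
Rule 6: is a worker-owned cooperative → exempt from Compliance Authorization.
Rule 7: seating 130 > 128; is a worker-owned cooperative → Limited Seating Permit not required.
Rule 8: seating 130 ≤ 184; is located in Zone C → Commercial Registration not required.
Rule 9: is a worker-owned cooperative (not: is a franchise of a national chain) → Operating Registration not required.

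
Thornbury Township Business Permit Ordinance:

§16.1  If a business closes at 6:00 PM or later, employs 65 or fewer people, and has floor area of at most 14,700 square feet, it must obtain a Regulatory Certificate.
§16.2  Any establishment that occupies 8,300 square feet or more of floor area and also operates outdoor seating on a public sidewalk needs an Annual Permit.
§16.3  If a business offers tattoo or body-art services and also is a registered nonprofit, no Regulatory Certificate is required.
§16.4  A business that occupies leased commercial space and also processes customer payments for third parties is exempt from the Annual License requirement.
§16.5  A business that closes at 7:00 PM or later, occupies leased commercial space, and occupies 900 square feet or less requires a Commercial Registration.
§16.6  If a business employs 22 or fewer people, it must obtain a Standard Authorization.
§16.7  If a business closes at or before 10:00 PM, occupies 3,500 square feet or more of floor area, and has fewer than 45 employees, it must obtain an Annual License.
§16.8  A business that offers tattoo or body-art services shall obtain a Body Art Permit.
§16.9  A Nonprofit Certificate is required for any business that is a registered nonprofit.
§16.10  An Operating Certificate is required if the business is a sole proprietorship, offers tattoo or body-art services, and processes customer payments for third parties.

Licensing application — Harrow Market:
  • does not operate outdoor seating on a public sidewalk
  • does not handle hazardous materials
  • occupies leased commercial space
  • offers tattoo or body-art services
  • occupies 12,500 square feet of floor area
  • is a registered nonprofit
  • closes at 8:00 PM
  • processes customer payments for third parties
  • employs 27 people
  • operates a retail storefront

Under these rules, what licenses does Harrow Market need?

Body Art Permit, Nonprofit Certificate

§16.1 closes 8:00 PM, after 6:00 PM; employees 27 ≤ 65; floor area 12,500 square feet ≤ 14,700 square feet → Regulatory Certificate required.
§16.2 floor area 12,500 square feet ≥ 8,300 square feet; does not operate outdoor seating on a public sidewalk → Annual Permit not required.
§16.3 offers tattoo or body-art services; is a registered nonprofit → exempt from Regulatory Certificate.
§16.4 occupies leased commercial space; processes customer payments for third parties → exempt from Annual License.
§16.5 closes 8:00 PM, after 7:00 PM; occupies leased commercial space; floor area 12,500 square feet > 900 square feet → Commercial Registration not required.
§16.6 employees 27 > 22 → Standard Authorization not required.
§16.7 closes 8:00 PM, at/before 10:00 PM; floor area 12,500 square feet ≥ 3,500 square feet; employees 27 < 45 → Annual License required.
§16.8 offers tattoo or body-art services → Body Art Permit required.
§16.9 is a registered nonprofit → Nonprofit Certificate required.
§16.10 is a registered nonprofit (not: is a sole proprietorship); offers tattoo or body-art services; processes customer payments for third parties → Operating Certificate not required.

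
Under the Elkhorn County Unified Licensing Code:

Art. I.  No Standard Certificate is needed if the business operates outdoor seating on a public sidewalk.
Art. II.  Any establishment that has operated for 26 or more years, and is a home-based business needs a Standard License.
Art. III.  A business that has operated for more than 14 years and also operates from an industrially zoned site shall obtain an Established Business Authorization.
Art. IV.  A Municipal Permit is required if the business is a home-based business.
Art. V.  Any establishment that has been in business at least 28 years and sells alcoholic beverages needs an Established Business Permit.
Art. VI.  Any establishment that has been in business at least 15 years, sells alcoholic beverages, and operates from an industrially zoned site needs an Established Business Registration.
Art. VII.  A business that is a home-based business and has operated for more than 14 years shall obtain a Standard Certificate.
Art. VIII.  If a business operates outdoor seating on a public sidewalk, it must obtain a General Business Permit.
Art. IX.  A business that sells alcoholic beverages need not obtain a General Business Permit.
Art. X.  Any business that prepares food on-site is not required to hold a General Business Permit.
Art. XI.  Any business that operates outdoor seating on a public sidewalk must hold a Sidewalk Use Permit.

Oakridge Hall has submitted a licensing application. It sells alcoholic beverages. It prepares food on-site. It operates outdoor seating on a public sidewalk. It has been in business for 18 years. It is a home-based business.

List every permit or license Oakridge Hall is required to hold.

Art. I. operates outdoor seating on a public sidewalk → exempt from Standard Certificate.
Art. II. years in business 18 < 26; is a home-based business → Standard License not required.
Art. III. years in business 18 > 14; is a home-based business (not: operates from an industrially zoned site) → Established Business Authorization not required.
Art. IV. is a home-based business → Municipal Permit required.
Art. V. years in business 18 < 28; sells alcoholic beverages → Established Business Permit not required.
Art. VI. years in business 18 ≥ 15; sells alcoholic beverages; is a home-based business (not: operates from an industrially zoned site) → Established Business Registration not required.
Art. VII. is a home-based business; years in business 18 > 14 → Standard Certificate required.
Art. VIII. operates outdoor seating on a public sidewalk → General Business Permit required.
Art. IX. sells alcoholic beverages → exempt from General Business Permit.
Art. X. prepares food on-site → exempt from General Business Permit.
Art. XI. operates outdoor seating on a public sidewalk → Sidewalk Use Permit required.

Municipal Permit, Sidewalk Use Permit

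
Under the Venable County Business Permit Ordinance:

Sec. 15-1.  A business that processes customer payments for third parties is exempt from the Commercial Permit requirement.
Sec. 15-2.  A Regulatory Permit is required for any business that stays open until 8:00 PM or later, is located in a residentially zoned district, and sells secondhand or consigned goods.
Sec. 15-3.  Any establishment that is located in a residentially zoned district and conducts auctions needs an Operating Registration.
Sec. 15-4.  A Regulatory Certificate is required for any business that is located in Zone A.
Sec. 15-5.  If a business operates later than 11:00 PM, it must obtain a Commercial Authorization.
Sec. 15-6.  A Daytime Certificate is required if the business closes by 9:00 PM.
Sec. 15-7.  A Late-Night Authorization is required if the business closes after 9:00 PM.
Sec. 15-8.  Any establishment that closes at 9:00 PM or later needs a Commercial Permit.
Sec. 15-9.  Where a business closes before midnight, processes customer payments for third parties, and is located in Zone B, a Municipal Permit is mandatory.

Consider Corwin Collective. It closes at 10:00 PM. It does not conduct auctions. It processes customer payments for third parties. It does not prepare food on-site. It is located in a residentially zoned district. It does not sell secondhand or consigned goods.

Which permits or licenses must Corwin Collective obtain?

Sec. 15-1. processes customer payments for third parties → exempt from Commercial Permit.
Sec. 15-2. closes 10:00 PM, after 8:00 PM; is located in a residentially zoned district; does not sell secondhand or consigned goods → Regulatory Permit not required.
Sec. 15-3. is located in a residentially zoned district; does not conduct auctions → Operating Registration not required.
Sec. 15-4. is located in a residentially zoned district (not: is located in Zone A) → Regulatory Certificate not required.
Sec. 15-5. closes 10:00 PM, at/before 11:00 PM → Commercial Authorization not required.
Sec. 15-6. closes 10:00 PM, after 9:00 PM → Daytime Certificate not required.
Sec. 15-7. closes 10:00 PM, after 9:00 PM → Late-Night Authorization required.
Sec. 15-8. closes 10:00 PM, after 9:00 PM → Commercial Permit required.
Sec. 15-9. closes 10:00 PM, at/before midnight; processes customer payments for third parties; is located in a residentially zoned district (not: is located in Zone B) → Municipal Permit not required.

Late-Night Authorization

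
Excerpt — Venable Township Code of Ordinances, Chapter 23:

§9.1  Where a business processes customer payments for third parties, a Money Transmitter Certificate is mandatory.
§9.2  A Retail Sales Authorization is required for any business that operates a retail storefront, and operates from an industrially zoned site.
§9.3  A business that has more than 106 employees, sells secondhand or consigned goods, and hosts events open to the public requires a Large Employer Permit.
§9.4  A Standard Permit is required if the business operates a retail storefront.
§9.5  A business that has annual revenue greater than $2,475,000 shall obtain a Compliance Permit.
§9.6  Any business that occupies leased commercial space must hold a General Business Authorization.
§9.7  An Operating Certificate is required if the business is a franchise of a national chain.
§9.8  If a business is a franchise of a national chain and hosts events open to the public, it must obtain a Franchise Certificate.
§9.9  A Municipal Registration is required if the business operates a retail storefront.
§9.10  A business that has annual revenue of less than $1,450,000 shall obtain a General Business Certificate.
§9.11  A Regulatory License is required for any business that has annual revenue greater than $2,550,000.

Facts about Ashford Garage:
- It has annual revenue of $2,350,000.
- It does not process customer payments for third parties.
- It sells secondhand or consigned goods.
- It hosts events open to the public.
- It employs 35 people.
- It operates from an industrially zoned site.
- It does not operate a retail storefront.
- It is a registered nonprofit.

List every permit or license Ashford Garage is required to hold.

§9.1 does not process customer payments for third parties → Money Transmitter Certificate not required.
§9.2 does not operate a retail storefront; operates from an industrially zoned site → Retail Sales Authorization not required.
§9.3 employees 35 ≤ 106; sells secondhand or consigned goods; hosts events open to the public → Large Employer Permit not required.
§9.4 does not operate a retail storefront → Standard Permit not required.
§9.5 revenue $2,350,000 ≤ $2,475,000 → Compliance Permit not required.
§9.6 operates from an industrially zoned site (not: occupies leased commercial space) → General Business Authorization not required.
§9.7 is a registered nonprofit (not: is a franchise of a national chain) → Operating Certificate not required.
§9.8 is a registered nonprofit (not: is a franchise of a national chain); hosts events open to the public → Franchise Certificate not required.
§9.9 does not operate a retail storefront → Municipal Registration not required.
§9.10 revenue $2,350,000 ≥ $1,450,000 → General Business Certificate not required.
§9.11 revenue $2,350,000 ≤ $2,550,000 → Regulatory License not required.

None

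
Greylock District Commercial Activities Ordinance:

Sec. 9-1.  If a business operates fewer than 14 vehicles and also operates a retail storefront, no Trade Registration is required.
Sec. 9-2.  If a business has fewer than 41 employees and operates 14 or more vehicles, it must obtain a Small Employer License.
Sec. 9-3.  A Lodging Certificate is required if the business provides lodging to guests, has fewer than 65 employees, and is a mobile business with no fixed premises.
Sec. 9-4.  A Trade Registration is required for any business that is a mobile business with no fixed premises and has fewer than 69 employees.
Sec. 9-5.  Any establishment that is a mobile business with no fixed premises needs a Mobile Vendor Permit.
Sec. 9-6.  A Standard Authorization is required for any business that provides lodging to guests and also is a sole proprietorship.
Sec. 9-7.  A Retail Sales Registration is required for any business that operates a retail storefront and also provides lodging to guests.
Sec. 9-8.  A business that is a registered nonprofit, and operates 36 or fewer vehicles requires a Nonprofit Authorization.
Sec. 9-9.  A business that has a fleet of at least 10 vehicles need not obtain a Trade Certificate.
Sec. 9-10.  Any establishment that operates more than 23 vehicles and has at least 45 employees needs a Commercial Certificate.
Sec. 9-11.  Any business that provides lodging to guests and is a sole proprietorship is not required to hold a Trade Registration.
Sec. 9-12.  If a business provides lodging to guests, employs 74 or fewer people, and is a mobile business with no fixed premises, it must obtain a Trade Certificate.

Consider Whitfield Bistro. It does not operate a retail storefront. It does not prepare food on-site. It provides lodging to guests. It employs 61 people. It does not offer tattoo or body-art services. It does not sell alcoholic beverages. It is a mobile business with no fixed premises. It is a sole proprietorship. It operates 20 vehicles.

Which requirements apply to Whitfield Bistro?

Lodging Certificate, Mobile Vendor Permit, Standard Authorization

Sec. 9-1. vehicles 20 ≥ 14; does not operate a retail storefront → Trade Registration exemption does not apply.
Sec. 9-2. employees 61 ≥ 41; vehicles 20 ≥ 14 → Small Employer License not required.
Sec. 9-3. provides lodging to guests; employees 61 < 65; is a mobile business with no fixed premises → Lodging Certificate required.
Sec. 9-4. is a mobile business with no fixed premises; employees 61 < 69 → Trade Registration required.
Sec. 9-5. is a mobile business with no fixed premises → Mobile Vendor Permit required.
Sec. 9-6. provides lodging to guests; is a sole proprietorship → Standard Authorization required.
Sec. 9-7. does not operate a retail storefront; provides lodging to guests → Retail Sales Registration not required.
Sec. 9-8. is a sole proprietorship (not: is a registered nonprofit); vehicles 20 ≤ 36 → Nonprofit Authorization not required.
Sec. 9-9. vehicles 20 ≥ 10 → exempt from Trade Certificate.
Sec. 9-10. vehicles 20 ≤ 23; employees 61 ≥ 45 → Commercial Certificate not required.
Sec. 9-11. provides lodging to guests; is a sole proprietorship → exempt from Trade Registration.
Sec. 9-12. provides lodging to guests; employees 61 ≤ 74; is a mobile business with no fixed premises → Trade Certificate required.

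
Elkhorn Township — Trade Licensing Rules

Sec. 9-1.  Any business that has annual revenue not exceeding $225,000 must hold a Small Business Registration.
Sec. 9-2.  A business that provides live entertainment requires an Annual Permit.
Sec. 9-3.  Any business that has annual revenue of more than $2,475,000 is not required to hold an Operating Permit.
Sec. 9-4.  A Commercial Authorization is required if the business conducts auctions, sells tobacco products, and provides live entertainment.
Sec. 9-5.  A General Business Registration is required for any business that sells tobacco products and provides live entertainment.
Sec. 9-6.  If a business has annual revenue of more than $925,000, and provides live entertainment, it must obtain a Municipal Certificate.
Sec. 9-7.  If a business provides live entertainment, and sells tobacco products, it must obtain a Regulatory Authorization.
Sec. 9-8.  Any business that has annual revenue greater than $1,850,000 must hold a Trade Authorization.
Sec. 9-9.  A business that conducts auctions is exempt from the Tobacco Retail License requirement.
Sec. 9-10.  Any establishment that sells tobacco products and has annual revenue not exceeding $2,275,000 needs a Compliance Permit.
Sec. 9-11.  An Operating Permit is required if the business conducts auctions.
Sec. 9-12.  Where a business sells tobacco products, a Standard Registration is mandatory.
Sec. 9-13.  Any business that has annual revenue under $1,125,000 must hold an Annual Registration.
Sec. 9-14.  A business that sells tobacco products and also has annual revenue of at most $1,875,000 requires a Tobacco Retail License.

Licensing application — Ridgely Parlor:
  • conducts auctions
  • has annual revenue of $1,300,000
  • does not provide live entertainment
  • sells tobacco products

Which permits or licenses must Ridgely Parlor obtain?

Sec. 9-1. revenue $1,300,000 > $225,000 → Small Business Registration not required.
Sec. 9-2. does not provide live entertainment → Annual Permit not required.
Sec. 9-3. revenue $1,300,000 ≤ $2,475,000 → Operating Permit exemption does not apply.
Sec. 9-4. conducts auctions; sells tobacco products; does not provide live entertainment → Commercial Authorization not required.
Sec. 9-5. sells tobacco products; does not provide live entertainment → General Business Registration not required.
Sec. 9-6. revenue $1,300,000 > $925,000; does not provide live entertainment → Municipal Certificate not required.
Sec. 9-7. does not provide live entertainment; sells tobacco products → Regulatory Authorization not required.
Sec. 9-8. revenue $1,300,000 ≤ $1,850,000 → Trade Authorization not required.
Sec. 9-9. conducts auctions → exempt from Tobacco Retail License.
Sec. 9-10. sells tobacco products; revenue $1,300,000 ≤ $2,275,000 → Compliance Permit required.
Sec. 9-11. conducts auctions → Operating Permit required.
Sec. 9-12. sells tobacco products → Standard Registration required.
Sec. 9-13. revenue $1,300,000 ≥ $1,125,000 → Annual Registration not required.
Sec. 9-14. sells tobacco products; revenue $1,300,000 ≤ $1,875,000 → Tobacco Retail License required.

Compliance Permit, Operating Permit, Standard Registration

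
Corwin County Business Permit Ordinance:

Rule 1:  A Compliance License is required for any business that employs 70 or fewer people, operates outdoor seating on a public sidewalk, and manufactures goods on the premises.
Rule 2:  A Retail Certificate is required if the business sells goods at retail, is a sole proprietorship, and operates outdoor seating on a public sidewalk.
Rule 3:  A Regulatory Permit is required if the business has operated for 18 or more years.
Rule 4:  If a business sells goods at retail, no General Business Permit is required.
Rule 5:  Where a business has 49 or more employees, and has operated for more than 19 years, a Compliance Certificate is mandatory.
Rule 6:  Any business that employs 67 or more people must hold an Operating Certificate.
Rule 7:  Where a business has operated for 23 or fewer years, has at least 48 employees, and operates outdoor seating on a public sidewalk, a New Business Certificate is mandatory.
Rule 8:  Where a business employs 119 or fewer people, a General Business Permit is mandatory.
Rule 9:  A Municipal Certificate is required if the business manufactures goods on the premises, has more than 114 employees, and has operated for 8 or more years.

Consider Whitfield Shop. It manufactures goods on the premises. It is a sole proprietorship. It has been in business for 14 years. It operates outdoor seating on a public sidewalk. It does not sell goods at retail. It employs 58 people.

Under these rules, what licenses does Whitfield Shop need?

Compliance License, General Business Permit, New Business Certificate

Rule 1: employees 58 ≤ 70; operates outdoor seating on a public sidewalk; manufactures goods on the premises → Compliance License required.
Rule 2: does not sell goods at retail; is a sole proprietorship; operates outdoor seating on a public sidewalk → Retail Certificate not required.
Rule 3: years in business 14 < 18 → Regulatory Permit not required.
Rule 4: does not sell goods at retail → General Business Permit exemption does not apply.
Rule 5: employees 58 ≥ 49; years in business 14 ≤ 19 → Compliance Certificate not required.
Rule 6: employees 58 < 67 → Operating Certificate not required.
Rule 7: years in business 14 ≤ 23; employees 58 ≥ 48; operates outdoor seating on a public sidewalk → New Business Certificate required.
Rule 8: employees 58 ≤ 119 → General Business Permit required.
Rule 9: manufactures goods on the premises; employees 58 ≤ 114; years in business 14 ≥ 8 → Municipal Certificate not required.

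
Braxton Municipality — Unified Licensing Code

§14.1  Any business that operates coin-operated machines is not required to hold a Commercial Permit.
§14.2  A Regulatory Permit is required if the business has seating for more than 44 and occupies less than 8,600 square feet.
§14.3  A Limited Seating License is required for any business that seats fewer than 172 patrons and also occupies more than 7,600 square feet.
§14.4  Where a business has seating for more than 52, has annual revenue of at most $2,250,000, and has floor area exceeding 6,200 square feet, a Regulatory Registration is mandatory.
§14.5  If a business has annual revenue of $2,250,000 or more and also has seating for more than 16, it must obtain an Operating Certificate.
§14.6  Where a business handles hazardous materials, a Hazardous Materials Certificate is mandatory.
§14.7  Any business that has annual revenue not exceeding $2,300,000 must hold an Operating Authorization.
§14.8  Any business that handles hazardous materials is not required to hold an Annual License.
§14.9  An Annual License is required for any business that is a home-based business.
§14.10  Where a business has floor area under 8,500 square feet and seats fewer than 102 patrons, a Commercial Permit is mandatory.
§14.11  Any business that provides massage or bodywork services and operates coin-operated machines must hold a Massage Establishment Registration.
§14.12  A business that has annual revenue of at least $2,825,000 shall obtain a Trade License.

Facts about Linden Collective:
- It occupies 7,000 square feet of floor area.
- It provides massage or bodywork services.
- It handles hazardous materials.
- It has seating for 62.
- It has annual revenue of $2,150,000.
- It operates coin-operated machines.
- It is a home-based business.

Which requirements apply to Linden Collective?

Hazardous Materials Certificate, Massage Establishment Registration, Operating Authorization, Regulatory Permit, Regulatory Registration

§14.1 operates coin-operated machines → exempt from Commercial Permit.
§14.2 seating 62 > 44; floor area 7,000 square feet < 8,600 square feet → Regulatory Permit required.
§14.3 seating 62 < 172; floor area 7,000 square feet ≤ 7,600 square feet → Limited Seating License not required.
§14.4 seating 62 > 52; revenue $2,150,000 ≤ $2,250,000; floor area 7,000 square feet > 6,200 square feet → Regulatory Registration required.
§14.5 revenue $2,150,000 < $2,250,000; seating 62 > 16 → Operating Certificate not required.
§14.6 handles hazardous materials → Hazardous Materials Certificate required.
§14.7 revenue $2,150,000 ≤ $2,300,000 → Operating Authorization required.
§14.8 handles hazardous materials → exempt from Annual License.
§14.9 is a home-based business → Annual License required.
§14.10 floor area 7,000 square feet < 8,500 square feet; seating 62 < 102 → Commercial Permit required.
§14.11 provides massage or bodywork services; operates coin-operated machines → Massage Establishment Registration required.
§14.12 revenue $2,150,000 < $2,825,000 → Trade License not required.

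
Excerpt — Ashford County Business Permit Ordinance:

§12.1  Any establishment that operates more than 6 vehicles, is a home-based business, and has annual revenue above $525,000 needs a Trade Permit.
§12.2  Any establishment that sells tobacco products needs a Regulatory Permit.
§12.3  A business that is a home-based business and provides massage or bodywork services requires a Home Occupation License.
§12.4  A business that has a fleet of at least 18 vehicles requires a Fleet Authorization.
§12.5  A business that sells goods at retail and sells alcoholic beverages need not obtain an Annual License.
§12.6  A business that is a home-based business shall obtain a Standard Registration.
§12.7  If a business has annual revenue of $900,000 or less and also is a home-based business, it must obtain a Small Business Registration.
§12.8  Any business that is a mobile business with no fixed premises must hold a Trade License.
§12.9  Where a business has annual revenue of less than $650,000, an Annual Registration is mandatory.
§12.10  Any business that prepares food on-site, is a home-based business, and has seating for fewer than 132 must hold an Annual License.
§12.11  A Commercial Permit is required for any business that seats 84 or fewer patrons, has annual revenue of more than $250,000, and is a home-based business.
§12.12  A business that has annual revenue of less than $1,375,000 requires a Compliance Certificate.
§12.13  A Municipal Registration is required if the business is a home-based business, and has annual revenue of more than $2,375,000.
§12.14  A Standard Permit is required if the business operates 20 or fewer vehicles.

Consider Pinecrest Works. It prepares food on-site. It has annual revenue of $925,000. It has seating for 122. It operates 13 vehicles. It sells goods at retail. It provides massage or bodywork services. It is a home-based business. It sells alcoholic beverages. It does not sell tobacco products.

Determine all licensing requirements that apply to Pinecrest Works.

§12.1 vehicles 13 > 6; is a home-based business; revenue $925,000 > $525,000 → Trade Permit required.
§12.2 does not sell tobacco products → Regulatory Permit not required.
§12.3 is a home-based business; provides massage or bodywork services → Home Occupation License required.
§12.4 vehicles 13 < 18 → Fleet Authorization not required.
§12.5 sells goods at retail; sells alcoholic beverages → exempt from Annual License.
§12.6 is a home-based business → Standard Registration required.
§12.7 revenue $925,000 > $900,000; is a home-based business → Small Business Registration not required.
§12.8 is a home-based business (not: is a mobile business with no fixed premises) → Trade License not required.
§12.9 revenue $925,000 ≥ $650,000 → Annual Registration not required.
§12.10 prepares food on-site; is a home-based business; seating 122 < 132 → Annual License required.
§12.11 seating 122 > 84; revenue $925,000 > $250,000; is a home-based business → Commercial Permit not required.
§12.12 revenue $925,000 < $1,375,000 → Compliance Certificate required.
§12.13 is a home-based business; revenue $925,000 ≤ $2,375,000 → Municipal Registration not required.
§12.14 vehicles 13 ≤ 20 → Standard Permit required.

Compliance Certificate, Home Occupation License, Standard Permit, Standard Registration, Trade Permit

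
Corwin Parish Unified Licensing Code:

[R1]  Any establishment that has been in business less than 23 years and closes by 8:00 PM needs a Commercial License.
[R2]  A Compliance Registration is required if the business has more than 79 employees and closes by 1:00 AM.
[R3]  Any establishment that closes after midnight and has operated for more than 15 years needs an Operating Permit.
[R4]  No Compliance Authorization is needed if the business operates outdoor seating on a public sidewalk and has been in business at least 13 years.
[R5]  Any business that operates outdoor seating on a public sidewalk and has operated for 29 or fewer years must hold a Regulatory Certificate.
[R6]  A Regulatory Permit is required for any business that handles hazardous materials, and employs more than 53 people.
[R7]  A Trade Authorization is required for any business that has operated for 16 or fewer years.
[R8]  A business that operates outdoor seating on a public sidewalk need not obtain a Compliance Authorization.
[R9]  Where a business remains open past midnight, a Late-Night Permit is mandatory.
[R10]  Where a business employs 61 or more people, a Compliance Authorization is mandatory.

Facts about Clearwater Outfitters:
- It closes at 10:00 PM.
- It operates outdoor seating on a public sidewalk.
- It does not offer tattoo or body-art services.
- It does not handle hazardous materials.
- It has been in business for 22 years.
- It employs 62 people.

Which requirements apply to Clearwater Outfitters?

[R1] years in business 22 < 23; closes 10:00 PM, after 8:00 PM → Commercial License not required.
[R2] employees 62 ≤ 79; closes 10:00 PM, at/before 1:00 AM → Compliance Registration not required.
[R3] closes 10:00 PM, at/before midnight; years in business 22 > 15 → Operating Permit not required.
[R4] operates outdoor seating on a public sidewalk; years in business 22 ≥ 13 → exempt from Compliance Authorization.
[R5] operates outdoor seating on a public sidewalk; years in business 22 ≤ 29 → Regulatory Certificate required.
[R6] does not handle hazardous materials; employees 62 > 53 → Regulatory Permit not required.
[R7] years in business 22 > 16 → Trade Authorization not required.
[R8] operates outdoor seating on a public sidewalk → exempt from Compliance Authorization.
[R9] closes 10:00 PM, at/before midnight → Late-Night Permit not required.
[R10] employees 62 ≥ 61 → Compliance Authorization required.

Regulatory Certificate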